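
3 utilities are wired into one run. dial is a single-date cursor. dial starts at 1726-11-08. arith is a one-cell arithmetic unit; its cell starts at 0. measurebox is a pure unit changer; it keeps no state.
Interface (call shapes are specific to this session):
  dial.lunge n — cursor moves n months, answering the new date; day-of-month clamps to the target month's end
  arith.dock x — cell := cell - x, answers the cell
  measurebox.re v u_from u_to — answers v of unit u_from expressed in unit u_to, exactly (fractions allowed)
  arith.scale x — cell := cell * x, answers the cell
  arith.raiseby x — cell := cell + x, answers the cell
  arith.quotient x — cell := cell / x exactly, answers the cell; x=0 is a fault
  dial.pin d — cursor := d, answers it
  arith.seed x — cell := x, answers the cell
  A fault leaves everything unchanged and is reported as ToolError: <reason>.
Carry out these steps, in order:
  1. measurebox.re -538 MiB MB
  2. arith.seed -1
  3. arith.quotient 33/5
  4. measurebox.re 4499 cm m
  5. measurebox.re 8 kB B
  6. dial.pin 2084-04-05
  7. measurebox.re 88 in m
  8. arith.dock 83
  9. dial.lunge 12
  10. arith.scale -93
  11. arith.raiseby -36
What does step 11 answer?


-- 1. measurebox.re(v→-538, u_from→MiB, u_to→MB) -> -8814592/15625
-- 2. arith.seed(x→-1) -> -1
-- 3. arith.quotient(x→33/5) -> -5/33
-- 4. measurebox.re(v→4499, u_from→cm, u_to→m) -> 4499/100
-- 5. measurebox.re(v→8, u_from→kB, u_to→B) -> 8000
-- 6. dial.pin(d→2084-04-05) -> 2084-04-05
-- 7. measurebox.re(v→88, u_from→in, u_to→m) -> 1397/625
-- 8. arith.dock(x→83) -> -2744/33
-- 9. dial.lunge(n→12) -> 2085-04-05
-- 10. arith.scale(x→-93) -> 85064/11
-- 11. arith.raiseby(x→-36) -> 84668/11

Answer: 84668/11


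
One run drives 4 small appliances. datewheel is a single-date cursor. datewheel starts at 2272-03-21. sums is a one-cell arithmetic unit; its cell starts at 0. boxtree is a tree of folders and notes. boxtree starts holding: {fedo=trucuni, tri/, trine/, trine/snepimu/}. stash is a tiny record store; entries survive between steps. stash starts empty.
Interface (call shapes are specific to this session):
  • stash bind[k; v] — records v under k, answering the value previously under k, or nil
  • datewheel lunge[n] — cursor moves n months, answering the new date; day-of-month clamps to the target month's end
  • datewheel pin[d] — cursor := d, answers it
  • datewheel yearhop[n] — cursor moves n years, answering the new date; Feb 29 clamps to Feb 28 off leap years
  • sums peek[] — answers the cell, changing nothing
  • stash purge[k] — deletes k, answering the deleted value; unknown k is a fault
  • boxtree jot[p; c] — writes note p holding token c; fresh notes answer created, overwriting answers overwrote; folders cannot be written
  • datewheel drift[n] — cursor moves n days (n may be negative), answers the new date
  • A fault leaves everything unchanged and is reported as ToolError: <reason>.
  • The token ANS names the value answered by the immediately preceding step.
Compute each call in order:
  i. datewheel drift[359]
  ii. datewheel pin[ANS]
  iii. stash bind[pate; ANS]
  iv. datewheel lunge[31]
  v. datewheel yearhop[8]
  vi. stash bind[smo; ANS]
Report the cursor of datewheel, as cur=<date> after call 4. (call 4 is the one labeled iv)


Answer: cur=2275-10-15

Derivation:
Act: datewheel drift[n=359]
Obs: 2273-03-15
Act: datewheel pin[d=ANS]
Obs: 2273-03-15
Act: stash bind[k=pate; v=ANS]
Obs: nil
Act: datewheel lunge[n=31]
Obs: 2275-10-15
Act: datewheel yearhop[n=8]
Obs: 2283-10-15
Act: stash bind[k=smo; v=ANS]
Obs: nil


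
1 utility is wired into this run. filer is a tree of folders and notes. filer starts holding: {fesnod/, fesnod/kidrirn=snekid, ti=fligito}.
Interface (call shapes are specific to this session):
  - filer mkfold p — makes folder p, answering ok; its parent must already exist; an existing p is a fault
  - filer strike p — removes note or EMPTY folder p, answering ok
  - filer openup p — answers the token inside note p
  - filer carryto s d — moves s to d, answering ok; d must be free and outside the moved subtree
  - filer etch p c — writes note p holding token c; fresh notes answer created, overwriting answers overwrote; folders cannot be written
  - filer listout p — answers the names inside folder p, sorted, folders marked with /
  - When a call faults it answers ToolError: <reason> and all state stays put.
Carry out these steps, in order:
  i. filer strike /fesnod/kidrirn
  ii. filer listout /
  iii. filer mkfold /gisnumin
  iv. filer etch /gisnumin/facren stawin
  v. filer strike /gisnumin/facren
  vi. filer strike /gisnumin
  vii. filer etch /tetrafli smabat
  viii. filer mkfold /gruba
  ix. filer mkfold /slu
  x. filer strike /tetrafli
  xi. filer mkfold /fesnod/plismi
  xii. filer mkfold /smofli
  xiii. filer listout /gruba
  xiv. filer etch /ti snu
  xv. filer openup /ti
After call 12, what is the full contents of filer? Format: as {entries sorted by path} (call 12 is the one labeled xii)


==> filer strike(p→/fesnod/kidrirn)
<== ok
==> filer listout(p→/)
<== [fesnod/, ti]
==> filer mkfold(p→/gisnumin)
<== ok
==> filer etch(p→/gisnumin/facren, c→stawin)
<== created
==> filer strike(p→/gisnumin/facren)
<== ok
==> filer strike(p→/gisnumin)
<== ok
==> filer etch(p→/tetrafli, c→smabat)
<== created
==> filer mkfold(p→/gruba)
<== ok
==> filer mkfold(p→/slu)
<== ok
==> filer strike(p→/tetrafli)
<== ok
==> filer mkfold(p→/fesnod/plismi)
<== ok
==> filer mkfold(p→/smofli)
<== ok
==> filer listout(p→/gruba)
<== []
==> filer etch(p→/ti, c→snu)
<== overwrote
==> filer openup(p→/ti)
<== snu

Answer: {fesnod/, fesnod/plismi/, gruba/, slu/, smofli/, ti=fligito}


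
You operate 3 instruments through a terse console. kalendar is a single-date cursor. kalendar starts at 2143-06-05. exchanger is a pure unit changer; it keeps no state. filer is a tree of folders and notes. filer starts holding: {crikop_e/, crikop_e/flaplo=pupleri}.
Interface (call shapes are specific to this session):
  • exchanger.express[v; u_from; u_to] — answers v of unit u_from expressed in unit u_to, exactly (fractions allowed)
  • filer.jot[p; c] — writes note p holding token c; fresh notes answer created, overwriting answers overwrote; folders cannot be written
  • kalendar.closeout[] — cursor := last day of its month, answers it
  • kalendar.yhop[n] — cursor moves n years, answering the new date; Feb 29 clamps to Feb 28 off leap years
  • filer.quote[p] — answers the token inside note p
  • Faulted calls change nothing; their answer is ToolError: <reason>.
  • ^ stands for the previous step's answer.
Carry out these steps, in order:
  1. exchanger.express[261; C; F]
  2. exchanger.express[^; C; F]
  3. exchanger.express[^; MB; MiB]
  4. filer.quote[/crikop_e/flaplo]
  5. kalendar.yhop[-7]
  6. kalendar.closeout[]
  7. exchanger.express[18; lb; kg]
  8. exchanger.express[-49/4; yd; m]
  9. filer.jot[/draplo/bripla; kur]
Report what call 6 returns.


==> exchanger.express(261, C, F)
<== 2509/5
==> exchanger.express(^, C, F)
<== 23381/25
==> exchanger.express(^, MB, MiB)
<== 14613125/16384
==> filer.quote(/crikop_e/flaplo)
<== pupleri
==> kalendar.yhop(-7)
<== 2136-06-05
==> kalendar.closeout()
<== 2136-06-30
==> exchanger.express(18, lb, kg)
<== 408233133/50000000
==> exchanger.express(-49/4, yd, m)
<== -56007/5000
==> filer.jot(/draplo/bripla, kur)
<== ToolError: no parent

Answer: 2136-06-30


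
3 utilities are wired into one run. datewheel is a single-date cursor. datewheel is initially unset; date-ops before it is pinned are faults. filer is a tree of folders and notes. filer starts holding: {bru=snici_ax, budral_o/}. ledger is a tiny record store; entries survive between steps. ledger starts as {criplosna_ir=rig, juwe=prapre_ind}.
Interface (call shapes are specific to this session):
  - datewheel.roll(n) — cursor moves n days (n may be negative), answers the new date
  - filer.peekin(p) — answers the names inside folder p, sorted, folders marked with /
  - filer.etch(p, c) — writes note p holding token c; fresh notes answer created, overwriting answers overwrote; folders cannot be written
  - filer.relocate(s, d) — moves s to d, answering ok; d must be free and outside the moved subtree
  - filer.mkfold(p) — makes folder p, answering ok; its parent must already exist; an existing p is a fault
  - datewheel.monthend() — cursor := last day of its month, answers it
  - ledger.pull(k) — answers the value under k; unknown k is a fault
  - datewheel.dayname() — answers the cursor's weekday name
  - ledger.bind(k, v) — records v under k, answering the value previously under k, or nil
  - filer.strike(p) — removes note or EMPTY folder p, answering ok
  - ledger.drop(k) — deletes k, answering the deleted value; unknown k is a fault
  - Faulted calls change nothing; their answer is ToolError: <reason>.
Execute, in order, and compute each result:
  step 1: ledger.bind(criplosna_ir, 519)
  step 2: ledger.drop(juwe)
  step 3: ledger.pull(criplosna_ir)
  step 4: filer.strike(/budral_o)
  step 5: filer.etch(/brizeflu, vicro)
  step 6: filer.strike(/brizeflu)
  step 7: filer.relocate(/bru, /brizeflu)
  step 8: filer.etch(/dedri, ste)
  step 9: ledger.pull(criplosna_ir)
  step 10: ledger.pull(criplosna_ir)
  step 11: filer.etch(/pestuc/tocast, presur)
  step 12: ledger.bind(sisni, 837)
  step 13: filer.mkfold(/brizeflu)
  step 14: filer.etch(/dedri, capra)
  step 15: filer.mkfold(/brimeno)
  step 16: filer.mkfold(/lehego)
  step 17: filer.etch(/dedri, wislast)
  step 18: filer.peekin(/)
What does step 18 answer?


;; bind(k: criplosna_ir, v: 519) -> rig
;; drop(k: juwe) -> prapre_ind
;; pull(k: criplosna_ir) -> 519
;; strike(p: /budral_o) -> ok
;; etch(p: /brizeflu, c: vicro) -> created
;; strike(p: /brizeflu) -> ok
;; relocate(s: /bru, d: /brizeflu) -> ok
;; etch(p: /dedri, c: ste) -> created
;; pull(k: criplosna_ir) -> 519
;; pull(k: criplosna_ir) -> 519
;; etch(p: /pestuc/tocast, c: presur) -> ToolError: no parent
;; bind(k: sisni, v: 837) -> nil
;; mkfold(p: /brizeflu) -> ToolError: exists
;; etch(p: /dedri, c: capra) -> overwrote
;; mkfold(p: /brimeno) -> ok
;; mkfold(p: /lehego) -> ok
;; etch(p: /dedri, c: wislast) -> overwrote
;; peekin(p: /) -> [brimeno/, brizeflu, dedri, lehego/]

Answer: [brimeno/, brizeflu, dedri, lehego/]


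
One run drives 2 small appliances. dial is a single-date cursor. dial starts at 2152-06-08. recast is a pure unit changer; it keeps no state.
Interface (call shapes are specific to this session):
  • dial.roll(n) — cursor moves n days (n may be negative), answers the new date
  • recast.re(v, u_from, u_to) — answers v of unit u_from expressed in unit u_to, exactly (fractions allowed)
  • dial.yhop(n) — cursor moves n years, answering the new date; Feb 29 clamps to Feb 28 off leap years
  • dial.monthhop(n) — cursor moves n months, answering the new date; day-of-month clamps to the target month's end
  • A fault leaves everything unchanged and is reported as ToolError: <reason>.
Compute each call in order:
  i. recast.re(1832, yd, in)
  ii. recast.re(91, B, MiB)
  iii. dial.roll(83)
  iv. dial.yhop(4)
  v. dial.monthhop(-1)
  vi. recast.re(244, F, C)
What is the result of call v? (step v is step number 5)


Answer: 2156-07-30

Derivation:
→ re(v: 1832, u_from: yd, u_to: in)
← 65952
→ re(v: 91, u_from: B, u_to: MiB)
← 91/1048576
→ roll(n: 83)
← 2152-08-30
→ yhop(n: 4)
← 2156-08-30
→ monthhop(n: -1)
← 2156-07-30
→ re(v: 244, u_from: F, u_to: C)
← 1060/9


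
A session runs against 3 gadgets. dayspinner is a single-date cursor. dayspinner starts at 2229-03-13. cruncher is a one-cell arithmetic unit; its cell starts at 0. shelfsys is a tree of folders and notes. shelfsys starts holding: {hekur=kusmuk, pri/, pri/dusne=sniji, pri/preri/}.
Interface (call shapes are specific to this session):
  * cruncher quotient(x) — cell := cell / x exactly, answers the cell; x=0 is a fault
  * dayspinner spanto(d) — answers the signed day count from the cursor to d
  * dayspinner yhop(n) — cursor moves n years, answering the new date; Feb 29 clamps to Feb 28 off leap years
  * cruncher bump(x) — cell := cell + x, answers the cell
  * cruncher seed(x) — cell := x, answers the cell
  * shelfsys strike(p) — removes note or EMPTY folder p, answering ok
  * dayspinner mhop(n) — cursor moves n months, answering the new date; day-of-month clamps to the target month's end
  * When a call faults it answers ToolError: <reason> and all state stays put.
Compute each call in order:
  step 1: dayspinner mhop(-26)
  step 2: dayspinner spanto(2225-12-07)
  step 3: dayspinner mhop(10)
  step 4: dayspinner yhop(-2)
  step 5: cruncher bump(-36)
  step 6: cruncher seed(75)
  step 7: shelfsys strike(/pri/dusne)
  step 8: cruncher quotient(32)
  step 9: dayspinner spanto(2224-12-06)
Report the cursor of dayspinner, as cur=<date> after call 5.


Answer: cur=2225-11-13

Derivation:
% dayspinner mhop(n→-26) == 2227-01-13
% dayspinner spanto(d→2225-12-07) == -402
% dayspinner mhop(n→10) == 2227-11-13
% dayspinner yhop(n→-2) == 2225-11-13
% cruncher bump(x→-36) == -36
% cruncher seed(x→75) == 75
% shelfsys strike(p→/pri/dusne) == ok
% cruncher quotient(x→32) == 75/32
% dayspinner spanto(d→2224-12-06) == -342


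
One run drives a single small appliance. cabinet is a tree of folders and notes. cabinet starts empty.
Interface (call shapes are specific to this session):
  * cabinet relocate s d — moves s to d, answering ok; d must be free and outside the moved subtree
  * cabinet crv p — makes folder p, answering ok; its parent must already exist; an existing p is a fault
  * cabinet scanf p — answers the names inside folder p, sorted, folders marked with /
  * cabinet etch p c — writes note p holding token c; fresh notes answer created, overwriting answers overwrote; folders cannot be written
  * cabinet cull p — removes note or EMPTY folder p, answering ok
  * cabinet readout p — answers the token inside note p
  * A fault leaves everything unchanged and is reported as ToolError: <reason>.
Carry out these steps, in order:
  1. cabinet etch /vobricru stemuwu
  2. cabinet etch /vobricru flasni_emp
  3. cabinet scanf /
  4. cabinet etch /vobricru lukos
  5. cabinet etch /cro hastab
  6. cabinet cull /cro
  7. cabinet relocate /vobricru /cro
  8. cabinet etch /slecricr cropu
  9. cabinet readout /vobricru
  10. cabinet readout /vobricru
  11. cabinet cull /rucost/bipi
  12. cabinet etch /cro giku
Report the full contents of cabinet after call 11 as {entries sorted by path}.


Answer: {cro=lukos, slecricr=cropu}

Derivation:
# 1. cabinet etch(p→/vobricru, c→stemuwu) -> created
# 2. cabinet etch(p→/vobricru, c→flasni_emp) -> overwrote
# 3. cabinet scanf(p→/) -> [vobricru]
# 4. cabinet etch(p→/vobricru, c→lukos) -> overwrote
# 5. cabinet etch(p→/cro, c→hastab) -> created
# 6. cabinet cull(p→/cro) -> ok
# 7. cabinet relocate(s→/vobricru, d→/cro) -> ok
# 8. cabinet etch(p→/slecricr, c→cropu) -> created
# 9. cabinet readout(p→/vobricru) -> ToolError: not found
# 10. cabinet readout(p→/vobricru) -> ToolError: not found
# 11. cabinet cull(p→/rucost/bipi) -> ToolError: not found
# 12. cabinet etch(p→/cro, c→giku) -> overwrote


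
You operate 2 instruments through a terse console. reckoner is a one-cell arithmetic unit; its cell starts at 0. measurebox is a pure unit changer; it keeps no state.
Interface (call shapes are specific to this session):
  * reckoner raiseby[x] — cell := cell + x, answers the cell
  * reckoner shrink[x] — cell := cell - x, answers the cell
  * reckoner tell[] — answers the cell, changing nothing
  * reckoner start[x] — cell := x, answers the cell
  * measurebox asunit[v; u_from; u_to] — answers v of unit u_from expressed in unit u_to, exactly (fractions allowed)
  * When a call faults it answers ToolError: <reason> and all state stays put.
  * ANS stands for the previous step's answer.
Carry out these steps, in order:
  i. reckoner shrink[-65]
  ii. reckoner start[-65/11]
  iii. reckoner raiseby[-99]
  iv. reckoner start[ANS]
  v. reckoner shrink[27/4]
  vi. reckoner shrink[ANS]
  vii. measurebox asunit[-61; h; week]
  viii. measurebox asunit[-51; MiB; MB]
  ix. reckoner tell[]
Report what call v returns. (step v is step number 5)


Using reckoner shrink using -65, giving 65.
I use reckoner start using -65/11, which returns -65/11.
Calling reckoner raiseby using -99, → -1154/11.
I run reckoner start using ANS: -1154/11.
I run reckoner shrink using 27/4, and get -4913/44.
Next I call reckoner shrink using ANS, → 0.
Then measurebox asunit using -61, h, week: -61/168.
Invoking measurebox asunit using -51, MiB, MB: -835584/15625.
I call reckoner tell, giving 0.

Answer: -4913/44


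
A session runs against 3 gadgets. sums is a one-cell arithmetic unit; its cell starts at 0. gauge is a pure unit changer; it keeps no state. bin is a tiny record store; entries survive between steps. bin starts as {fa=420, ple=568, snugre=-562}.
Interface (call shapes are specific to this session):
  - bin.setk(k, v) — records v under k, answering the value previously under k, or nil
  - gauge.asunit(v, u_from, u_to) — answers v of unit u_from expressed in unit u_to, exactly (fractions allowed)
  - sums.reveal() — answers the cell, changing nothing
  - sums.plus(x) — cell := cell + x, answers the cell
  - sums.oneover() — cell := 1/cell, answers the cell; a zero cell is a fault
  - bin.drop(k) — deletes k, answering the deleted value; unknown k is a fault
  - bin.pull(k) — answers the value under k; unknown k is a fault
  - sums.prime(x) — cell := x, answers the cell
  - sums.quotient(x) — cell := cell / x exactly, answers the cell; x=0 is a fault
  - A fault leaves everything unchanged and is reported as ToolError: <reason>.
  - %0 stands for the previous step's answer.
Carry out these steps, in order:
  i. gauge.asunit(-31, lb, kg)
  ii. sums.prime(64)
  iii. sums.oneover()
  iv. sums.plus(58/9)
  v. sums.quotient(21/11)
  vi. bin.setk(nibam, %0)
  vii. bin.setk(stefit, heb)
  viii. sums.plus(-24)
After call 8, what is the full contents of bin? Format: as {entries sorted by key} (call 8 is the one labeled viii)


;; 1. asunit(v=-31, u_from=lb, u_to=kg) == -1406136347/100000000
;; 2. prime(x=64) == 64
;; 3. oneover() == 1/64
;; 4. plus(x=58/9) == 3721/576
;; 5. quotient(x=21/11) == 40931/12096
;; 6. setk(k=nibam, v=%0) == nil
;; 7. setk(k=stefit, v=heb) == nil
;; 8. plus(x=-24) == -249373/12096

Answer: {fa=420, nibam=40931/12096, ple=568, snugre=-562, stefit=heb}


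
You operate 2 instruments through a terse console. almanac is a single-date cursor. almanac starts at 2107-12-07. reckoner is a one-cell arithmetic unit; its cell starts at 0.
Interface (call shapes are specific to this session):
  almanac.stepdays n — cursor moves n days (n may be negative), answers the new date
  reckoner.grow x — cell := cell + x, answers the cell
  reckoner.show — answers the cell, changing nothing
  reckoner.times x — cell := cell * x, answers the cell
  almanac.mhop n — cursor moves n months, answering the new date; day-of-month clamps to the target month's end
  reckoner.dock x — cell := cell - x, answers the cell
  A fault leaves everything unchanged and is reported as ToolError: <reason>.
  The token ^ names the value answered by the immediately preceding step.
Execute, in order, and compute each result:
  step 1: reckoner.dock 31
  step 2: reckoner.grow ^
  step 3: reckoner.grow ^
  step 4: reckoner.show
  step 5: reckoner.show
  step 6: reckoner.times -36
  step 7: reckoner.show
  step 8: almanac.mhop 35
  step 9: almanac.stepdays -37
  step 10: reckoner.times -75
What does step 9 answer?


$ dock x=31
= -31
$ grow x=^
= -62
$ grow x=^
= -124
$ show
= -124
$ show
= -124
$ times x=-36
= 4464
$ show
= 4464
$ mhop n=35
= 2110-11-07
$ stepdays n=-37
= 2110-10-01
$ times x=-75
= -334800

Answer: 2110-10-01


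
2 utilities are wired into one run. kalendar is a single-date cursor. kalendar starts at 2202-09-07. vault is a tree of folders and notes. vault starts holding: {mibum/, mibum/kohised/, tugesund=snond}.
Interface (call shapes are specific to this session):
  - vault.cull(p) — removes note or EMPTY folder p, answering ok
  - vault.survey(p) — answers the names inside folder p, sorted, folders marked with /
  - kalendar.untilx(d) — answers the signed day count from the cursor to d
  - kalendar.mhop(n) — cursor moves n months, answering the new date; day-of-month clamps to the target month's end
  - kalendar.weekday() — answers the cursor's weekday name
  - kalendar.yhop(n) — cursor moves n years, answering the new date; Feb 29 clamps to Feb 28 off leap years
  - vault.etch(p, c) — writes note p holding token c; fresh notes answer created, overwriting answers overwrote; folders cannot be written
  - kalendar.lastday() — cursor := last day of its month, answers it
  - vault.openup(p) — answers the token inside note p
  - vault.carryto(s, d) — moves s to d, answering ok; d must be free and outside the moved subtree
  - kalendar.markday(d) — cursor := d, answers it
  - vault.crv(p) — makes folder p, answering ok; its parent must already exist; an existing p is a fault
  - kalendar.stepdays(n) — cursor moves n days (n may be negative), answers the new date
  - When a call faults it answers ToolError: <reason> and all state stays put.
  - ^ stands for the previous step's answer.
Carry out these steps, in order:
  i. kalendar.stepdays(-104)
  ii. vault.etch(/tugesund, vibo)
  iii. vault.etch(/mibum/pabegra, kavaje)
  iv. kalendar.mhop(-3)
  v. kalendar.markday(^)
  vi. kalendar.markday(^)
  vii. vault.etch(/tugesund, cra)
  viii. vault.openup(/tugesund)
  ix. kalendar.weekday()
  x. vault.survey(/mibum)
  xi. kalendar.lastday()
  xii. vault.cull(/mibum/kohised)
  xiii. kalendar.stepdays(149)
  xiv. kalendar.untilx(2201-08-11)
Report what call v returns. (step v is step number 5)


·→ kalendar.stepdays(n: -104)
·← 2202-05-26
·→ vault.etch(p: /tugesund, c: vibo)
·← overwrote
·→ vault.etch(p: /mibum/pabegra, c: kavaje)
·← created
·→ kalendar.mhop(n: -3)
·← 2202-02-26
·→ kalendar.markday(d: ^)
·← 2202-02-26
·→ kalendar.markday(d: ^)
·← 2202-02-26
·→ vault.etch(p: /tugesund, c: cra)
·← overwrote
·→ vault.openup(p: /tugesund)
·← cra
·→ kalendar.weekday()
·← Friday
·→ vault.survey(p: /mibum)
·← [kohised/, pabegra]
·→ kalendar.lastday()
·← 2202-02-28
·→ vault.cull(p: /mibum/kohised)
·← ok
·→ kalendar.stepdays(n: 149)
·← 2202-07-27
·→ kalendar.untilx(d: 2201-08-11)
·← -350

Answer: 2202-02-26


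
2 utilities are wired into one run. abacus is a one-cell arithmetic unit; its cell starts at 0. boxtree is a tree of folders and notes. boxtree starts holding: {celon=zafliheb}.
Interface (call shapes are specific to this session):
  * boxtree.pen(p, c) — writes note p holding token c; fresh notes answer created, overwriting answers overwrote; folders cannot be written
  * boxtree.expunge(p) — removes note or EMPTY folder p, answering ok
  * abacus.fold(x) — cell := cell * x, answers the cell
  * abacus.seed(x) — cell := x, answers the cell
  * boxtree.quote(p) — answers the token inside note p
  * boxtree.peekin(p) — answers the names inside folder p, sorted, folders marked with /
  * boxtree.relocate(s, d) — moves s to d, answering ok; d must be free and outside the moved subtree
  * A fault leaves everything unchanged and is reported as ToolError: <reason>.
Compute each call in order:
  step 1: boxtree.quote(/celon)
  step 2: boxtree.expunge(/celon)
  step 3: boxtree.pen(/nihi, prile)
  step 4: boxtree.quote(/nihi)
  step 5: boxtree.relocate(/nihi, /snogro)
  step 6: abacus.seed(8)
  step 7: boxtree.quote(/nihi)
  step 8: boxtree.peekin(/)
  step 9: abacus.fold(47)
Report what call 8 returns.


Answer: [snogro]

Derivation:
Do: boxtree.quote[p=/celon]
See: zafliheb
Do: boxtree.expunge[p=/celon]
See: ok
Do: boxtree.pen[p=/nihi; c=prile]
See: created
Do: boxtree.quote[p=/nihi]
See: prile
Do: boxtree.relocate[s=/nihi; d=/snogro]
See: ok
Do: abacus.seed[x=8]
See: 8
Do: boxtree.quote[p=/nihi]
See: ToolError: not found
Do: boxtree.peekin[p=/]
See: [snogro]
Do: abacus.fold[x=47]
See: 376


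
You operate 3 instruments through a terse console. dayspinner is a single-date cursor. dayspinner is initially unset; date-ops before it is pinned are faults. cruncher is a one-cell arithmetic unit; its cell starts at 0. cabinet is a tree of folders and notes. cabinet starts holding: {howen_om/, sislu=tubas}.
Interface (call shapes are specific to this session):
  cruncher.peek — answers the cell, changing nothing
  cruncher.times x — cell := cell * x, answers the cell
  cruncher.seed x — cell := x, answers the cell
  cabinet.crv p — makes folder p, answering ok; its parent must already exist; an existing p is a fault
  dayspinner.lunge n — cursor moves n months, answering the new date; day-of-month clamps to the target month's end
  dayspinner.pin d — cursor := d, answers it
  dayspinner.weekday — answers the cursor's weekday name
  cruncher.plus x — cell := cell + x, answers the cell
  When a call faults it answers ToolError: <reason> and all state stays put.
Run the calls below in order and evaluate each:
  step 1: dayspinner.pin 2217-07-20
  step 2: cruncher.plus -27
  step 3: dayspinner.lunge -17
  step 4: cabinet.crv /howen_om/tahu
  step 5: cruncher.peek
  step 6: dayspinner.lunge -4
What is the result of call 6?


Answer: 2215-10-20

Derivation:
==> dayspinner.pin(d='2217-07-20')
<== 2217-07-20
==> cruncher.plus(x='-27')
<== -27
==> dayspinner.lunge(n='-17')
<== 2216-02-20
==> cabinet.crv(p='/howen_om/tahu')
<== ok
==> cruncher.peek()
<== -27
==> dayspinner.lunge(n='-4')
<== 2215-10-20


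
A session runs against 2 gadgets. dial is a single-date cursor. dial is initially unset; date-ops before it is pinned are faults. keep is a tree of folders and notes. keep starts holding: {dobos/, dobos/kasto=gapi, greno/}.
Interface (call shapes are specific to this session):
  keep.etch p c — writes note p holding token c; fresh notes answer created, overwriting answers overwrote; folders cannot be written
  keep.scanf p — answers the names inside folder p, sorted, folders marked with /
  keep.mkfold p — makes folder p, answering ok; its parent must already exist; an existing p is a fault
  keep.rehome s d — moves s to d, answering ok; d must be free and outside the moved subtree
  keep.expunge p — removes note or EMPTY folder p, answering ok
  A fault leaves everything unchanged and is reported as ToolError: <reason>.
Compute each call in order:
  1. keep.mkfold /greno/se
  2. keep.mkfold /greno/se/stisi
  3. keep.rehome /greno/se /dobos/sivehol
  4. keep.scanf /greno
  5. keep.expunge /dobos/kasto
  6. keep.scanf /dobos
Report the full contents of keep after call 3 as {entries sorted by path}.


Answer: {dobos/, dobos/kasto=gapi, dobos/sivehol/, dobos/sivehol/stisi/, greno/}

Derivation:
-> mkfold(p→/greno/se)
<- ok
-> mkfold(p→/greno/se/stisi)
<- ok
-> rehome(s→/greno/se, d→/dobos/sivehol)
<- ok
-> scanf(p→/greno)
<- []
-> expunge(p→/dobos/kasto)
<- ok
-> scanf(p→/dobos)
<- [sivehol/]


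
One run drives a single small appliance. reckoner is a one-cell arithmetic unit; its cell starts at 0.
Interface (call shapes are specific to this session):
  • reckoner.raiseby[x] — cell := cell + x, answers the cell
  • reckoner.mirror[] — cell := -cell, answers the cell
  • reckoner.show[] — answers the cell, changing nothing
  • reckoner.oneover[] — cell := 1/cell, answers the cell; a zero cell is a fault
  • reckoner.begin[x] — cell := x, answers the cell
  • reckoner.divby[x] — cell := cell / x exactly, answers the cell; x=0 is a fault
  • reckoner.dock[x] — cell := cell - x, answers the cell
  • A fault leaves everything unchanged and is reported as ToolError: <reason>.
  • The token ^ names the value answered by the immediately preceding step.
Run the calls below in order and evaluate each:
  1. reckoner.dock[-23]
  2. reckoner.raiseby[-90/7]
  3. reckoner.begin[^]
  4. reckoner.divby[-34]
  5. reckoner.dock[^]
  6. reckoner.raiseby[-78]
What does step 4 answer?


Answer: -71/238

Derivation:
// 1. reckoner.dock(x=-23) ~> 23
// 2. reckoner.raiseby(x=-90/7) ~> 71/7
// 3. reckoner.begin(x=^) ~> 71/7
// 4. reckoner.divby(x=-34) ~> -71/238
// 5. reckoner.dock(x=^) ~> 0
// 6. reckoner.raiseby(x=-78) ~> -78


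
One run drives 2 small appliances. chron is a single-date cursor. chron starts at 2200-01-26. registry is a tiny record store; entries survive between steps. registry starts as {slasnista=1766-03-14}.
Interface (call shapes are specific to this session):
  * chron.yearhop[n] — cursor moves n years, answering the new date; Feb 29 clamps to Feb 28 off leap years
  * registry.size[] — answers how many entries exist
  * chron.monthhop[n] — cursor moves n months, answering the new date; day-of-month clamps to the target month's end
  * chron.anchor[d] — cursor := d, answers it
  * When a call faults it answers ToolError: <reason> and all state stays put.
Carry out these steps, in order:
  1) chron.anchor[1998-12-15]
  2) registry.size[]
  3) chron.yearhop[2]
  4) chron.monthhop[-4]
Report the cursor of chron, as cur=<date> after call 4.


Answer: cur=2000-08-15

Derivation:
[in] chron.anchor d: 1998-12-15
  1998-12-15
[in] registry.size
  1
[in] chron.yearhop n: 2
  2000-12-15
[in] chron.monthhop n: -4
  2000-08-15


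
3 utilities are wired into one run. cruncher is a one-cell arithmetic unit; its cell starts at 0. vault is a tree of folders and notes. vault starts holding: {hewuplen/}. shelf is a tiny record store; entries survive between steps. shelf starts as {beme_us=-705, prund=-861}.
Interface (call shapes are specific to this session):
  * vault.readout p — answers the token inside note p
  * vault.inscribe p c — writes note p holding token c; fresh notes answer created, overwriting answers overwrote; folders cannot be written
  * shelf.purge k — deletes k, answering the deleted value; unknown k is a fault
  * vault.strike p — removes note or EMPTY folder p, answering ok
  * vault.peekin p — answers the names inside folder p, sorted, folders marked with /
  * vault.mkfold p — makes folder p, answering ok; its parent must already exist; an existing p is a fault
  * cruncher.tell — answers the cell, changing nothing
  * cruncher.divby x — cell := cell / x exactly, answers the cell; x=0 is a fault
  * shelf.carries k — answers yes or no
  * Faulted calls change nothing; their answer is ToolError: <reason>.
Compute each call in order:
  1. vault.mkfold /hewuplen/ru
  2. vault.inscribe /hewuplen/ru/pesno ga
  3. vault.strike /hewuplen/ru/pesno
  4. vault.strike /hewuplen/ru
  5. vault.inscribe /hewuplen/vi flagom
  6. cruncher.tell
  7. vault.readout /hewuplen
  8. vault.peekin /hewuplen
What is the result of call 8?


Step: mkfold[p='/hewuplen/ru']
Result: ok
Step: inscribe[p='/hewuplen/ru/pesno'; c='ga']
Result: created
Step: strike[p='/hewuplen/ru/pesno']
Result: ok
Step: strike[p='/hewuplen/ru']
Result: ok
Step: inscribe[p='/hewuplen/vi'; c='flagom']
Result: created
Step: tell[]
Result: 0
Step: readout[p='/hewuplen']
Result: ToolError: is a directory
Step: peekin[p='/hewuplen']
Result: [vi]

Answer: [vi]


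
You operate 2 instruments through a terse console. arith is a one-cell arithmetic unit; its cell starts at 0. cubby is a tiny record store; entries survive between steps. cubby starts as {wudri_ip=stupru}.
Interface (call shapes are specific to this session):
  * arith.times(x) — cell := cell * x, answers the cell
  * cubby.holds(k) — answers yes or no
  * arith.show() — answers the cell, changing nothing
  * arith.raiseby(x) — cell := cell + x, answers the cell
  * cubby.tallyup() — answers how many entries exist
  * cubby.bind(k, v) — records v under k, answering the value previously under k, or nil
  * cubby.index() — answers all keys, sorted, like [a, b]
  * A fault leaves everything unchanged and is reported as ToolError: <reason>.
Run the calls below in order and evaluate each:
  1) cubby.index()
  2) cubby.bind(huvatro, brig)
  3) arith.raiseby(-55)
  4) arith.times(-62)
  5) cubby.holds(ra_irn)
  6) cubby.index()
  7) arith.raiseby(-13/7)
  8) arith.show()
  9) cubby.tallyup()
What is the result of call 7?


Using index, and see [wudri_ip].
Then bind using k=huvatro, v=brig, and observe nil.
I call raiseby using x=-55, and get -55.
I use times using x=-62, which returns 3410.
I run holds using k=ra_irn, which returns no.
Next I call index(), — result: [huvatro, wudri_ip].
I call raiseby using x=-13/7, giving 23857/7.
Calling show(), and see 23857/7.
Invoking tallyup, yielding 2.

Answer: 23857/7


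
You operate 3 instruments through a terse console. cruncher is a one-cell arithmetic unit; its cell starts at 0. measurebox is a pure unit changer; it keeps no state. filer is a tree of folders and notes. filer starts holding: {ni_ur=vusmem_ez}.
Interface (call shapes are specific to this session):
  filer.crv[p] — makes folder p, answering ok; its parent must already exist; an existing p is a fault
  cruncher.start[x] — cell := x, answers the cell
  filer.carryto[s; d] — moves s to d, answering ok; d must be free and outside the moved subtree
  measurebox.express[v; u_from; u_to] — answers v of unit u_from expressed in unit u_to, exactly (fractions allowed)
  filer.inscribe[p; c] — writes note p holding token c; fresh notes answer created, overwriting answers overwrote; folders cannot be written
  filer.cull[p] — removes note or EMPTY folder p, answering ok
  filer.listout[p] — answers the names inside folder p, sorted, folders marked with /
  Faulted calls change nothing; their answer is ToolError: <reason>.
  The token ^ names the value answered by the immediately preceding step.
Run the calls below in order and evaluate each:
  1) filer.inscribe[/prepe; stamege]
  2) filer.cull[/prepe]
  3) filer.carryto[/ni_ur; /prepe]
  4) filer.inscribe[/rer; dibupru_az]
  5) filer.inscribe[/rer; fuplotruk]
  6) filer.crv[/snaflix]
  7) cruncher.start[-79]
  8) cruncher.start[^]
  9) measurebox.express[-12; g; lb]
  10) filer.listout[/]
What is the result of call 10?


Answer: [prepe, rer, snaflix/]

Derivation:
CALL filer.inscribe[p: /prepe; c: stamege]
RET  created
CALL filer.cull[p: /prepe]
RET  ok
CALL filer.carryto[s: /ni_ur; d: /prepe]
RET  ok
CALL filer.inscribe[p: /rer; c: dibupru_az]
RET  created
CALL filer.inscribe[p: /rer; c: fuplotruk]
RET  overwrote
CALL filer.crv[p: /snaflix]
RET  ok
CALL cruncher.start[x: -79]
RET  -79
CALL cruncher.start[x: ^]
RET  -79
CALL measurebox.express[v: -12; u_from: g; u_to: lb]
RET  -1200000/45359237
CALL filer.listout[p: /]
RET  [prepe, rer, snaflix/]


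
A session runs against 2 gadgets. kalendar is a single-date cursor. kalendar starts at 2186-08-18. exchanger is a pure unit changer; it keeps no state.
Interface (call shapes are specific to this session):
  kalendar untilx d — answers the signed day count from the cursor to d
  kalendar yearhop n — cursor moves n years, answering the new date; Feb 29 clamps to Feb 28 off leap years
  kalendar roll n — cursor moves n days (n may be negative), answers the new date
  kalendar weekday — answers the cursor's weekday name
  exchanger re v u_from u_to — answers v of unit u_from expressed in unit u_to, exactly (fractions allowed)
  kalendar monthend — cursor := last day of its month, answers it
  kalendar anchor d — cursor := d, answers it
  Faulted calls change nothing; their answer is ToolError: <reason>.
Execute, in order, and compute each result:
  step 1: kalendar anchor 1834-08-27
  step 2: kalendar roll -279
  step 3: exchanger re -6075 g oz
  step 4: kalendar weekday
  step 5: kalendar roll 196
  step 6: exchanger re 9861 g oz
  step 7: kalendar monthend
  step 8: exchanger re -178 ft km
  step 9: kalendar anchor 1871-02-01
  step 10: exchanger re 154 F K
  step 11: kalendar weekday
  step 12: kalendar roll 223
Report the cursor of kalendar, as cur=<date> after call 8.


==> kalendar anchor(d→1834-08-27)
<== 1834-08-27
==> kalendar roll(n→-279)
<== 1833-11-21
==> exchanger re(v→-6075, u_from→g, u_to→oz)
<== -9720000000/45359237
==> kalendar weekday()
<== Thursday
==> kalendar roll(n→196)
<== 1834-06-05
==> exchanger re(v→9861, u_from→g, u_to→oz)
<== 15777600000/45359237
==> kalendar monthend()
<== 1834-06-30
==> exchanger re(v→-178, u_from→ft, u_to→km)
<== -33909/625000
==> kalendar anchor(d→1871-02-01)
<== 1871-02-01
==> exchanger re(v→154, u_from→F, u_to→K)
<== 61367/180
==> kalendar weekday()
<== Wednesday
==> kalendar roll(n→223)
<== 1871-09-12

Answer: cur=1834-06-30


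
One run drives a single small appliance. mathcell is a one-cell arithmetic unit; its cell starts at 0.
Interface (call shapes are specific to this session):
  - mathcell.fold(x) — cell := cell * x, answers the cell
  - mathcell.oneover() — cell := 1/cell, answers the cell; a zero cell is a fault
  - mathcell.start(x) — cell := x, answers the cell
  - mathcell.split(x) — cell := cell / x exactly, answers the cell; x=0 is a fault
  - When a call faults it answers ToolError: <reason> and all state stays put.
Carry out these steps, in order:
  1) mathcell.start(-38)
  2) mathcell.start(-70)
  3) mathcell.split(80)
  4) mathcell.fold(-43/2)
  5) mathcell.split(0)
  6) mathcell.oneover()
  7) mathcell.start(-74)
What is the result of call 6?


Invoking start on x=-38: -38.
I try start on x=-70: -70.
Calling split on x=80, and see -7/8.
Calling fold on x=-43/2, → 301/16.
Next I call split on x=0, which returns ToolError: division by zero.
I call oneover(), which returns 16/301.
Next I call start on x=-74, yielding -74.

Answer: 16/301


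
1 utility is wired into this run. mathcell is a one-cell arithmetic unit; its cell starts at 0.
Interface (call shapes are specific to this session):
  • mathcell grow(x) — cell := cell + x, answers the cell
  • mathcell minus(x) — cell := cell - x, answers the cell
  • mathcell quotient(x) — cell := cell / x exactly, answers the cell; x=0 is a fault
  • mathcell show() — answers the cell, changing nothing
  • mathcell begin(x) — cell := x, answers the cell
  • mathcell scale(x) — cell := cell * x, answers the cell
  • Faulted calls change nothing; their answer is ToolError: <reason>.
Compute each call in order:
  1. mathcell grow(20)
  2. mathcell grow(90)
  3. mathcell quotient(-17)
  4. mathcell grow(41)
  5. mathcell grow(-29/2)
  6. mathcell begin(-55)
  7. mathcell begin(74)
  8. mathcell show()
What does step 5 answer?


Answer: 681/34

Derivation:
[in] mathcell grow x→20
  20
[in] mathcell grow x→90
  110
[in] mathcell quotient x→-17
  -110/17
[in] mathcell grow x→41
  587/17
[in] mathcell grow x→-29/2
  681/34
[in] mathcell begin x→-55
  -55
[in] mathcell begin x→74
  74
[in] mathcell show
  74


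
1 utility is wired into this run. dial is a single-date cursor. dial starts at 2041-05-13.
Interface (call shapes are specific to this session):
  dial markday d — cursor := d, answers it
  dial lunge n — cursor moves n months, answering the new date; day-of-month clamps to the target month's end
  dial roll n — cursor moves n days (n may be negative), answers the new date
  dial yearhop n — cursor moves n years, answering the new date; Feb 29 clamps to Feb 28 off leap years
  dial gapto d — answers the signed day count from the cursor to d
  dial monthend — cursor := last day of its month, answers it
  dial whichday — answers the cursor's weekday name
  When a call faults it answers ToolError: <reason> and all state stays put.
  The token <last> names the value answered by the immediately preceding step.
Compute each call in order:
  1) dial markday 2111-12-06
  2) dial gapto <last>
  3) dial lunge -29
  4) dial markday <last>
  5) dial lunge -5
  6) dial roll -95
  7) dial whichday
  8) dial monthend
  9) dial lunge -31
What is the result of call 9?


Invoking dial markday using d: 2111-12-06, and get 2111-12-06.
I try dial gapto using d: <last>, → 0.
Using dial lunge using n: -29, yielding 2109-07-06.
Using dial markday using d: <last>: 2109-07-06.
I invoke dial lunge using n: -5, and see 2109-02-06.
Next I call dial roll using n: -95, and see 2108-11-03.
Then dial whichday(), giving Saturday.
I run dial monthend, which returns 2108-11-30.
Invoking dial lunge using n: -31, and see 2106-04-30.

Answer: 2106-04-30
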